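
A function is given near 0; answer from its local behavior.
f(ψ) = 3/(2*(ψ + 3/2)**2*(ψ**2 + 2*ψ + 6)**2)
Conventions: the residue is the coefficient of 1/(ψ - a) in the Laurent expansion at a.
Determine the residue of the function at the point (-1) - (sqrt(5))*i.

The factor ψ**2 + 2*ψ + 6 splits as (ψ - a)(ψ - a') with a = (-1) - (sqrt(5))*i, a' = (-1) + (sqrt(5))*i. At the order-2 pole a set g(ψ) = (ψ - a)^2*f(ψ) = [3/(2*(ψ + 3/2)**2)] / (ψ - a')^2.
Order-2 pole: residue = g'(a); g'((-1) - (sqrt(5))*i) = (-32/3087) - ((1079/154350)*sqrt(5))*i, so the residue is (-32/3087) - ((1079/154350)*sqrt(5))*i.

The residue is (-32/3087) - ((1079/154350)*sqrt(5))*i.


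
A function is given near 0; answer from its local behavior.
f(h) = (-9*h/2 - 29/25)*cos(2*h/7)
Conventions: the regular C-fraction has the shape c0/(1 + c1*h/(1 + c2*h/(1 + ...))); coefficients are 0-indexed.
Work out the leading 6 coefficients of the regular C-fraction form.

The regular C-fraction coefficients are [-29/25, -225/58, 2487353/639450, -116/11025, -21750/2487353, -558392925/144266474].

Taylor coefficients (expand at 0): a_0 = -29/25, a_1 = -9/2, a_2 = 58/1225, a_3 = 9/49, a_4 = -58/180075, a_5 = -3/2401.
c0 = a_0 = -29/25. Peel one level at a time: if S = 1 + c*h/S' with S'(0) = 1, then c is the h-coefficient of S and S' = c*h/(S - 1).
S_1 = c0/f = 1 + (-225/58)*h + (2487353/164836)*h^2 + ...; c1 = -225/58.
S_2 = c1*h/(S_1 - 1) = 1 + (2487353/639450)*h + (4974706/121550625)*h^2 + ...; c2 = 2487353/639450.
S_3 = c2*h/(S_2 - 1) = 1 + (-116/11025)*h + (-33640/365640891)*h^2 + ...; c3 = -116/11025.
S_4 = c3*h/(S_3 - 1) = 1 + (-21750/2487353)*h + (-209397346875/6186924946609)*h^2 + ...; c4 = -21750/2487353.
S_5 = c4*h/(S_4 - 1) = 1 + (-558392925/144266474)*h + ...; c5 = -558392925/144266474.


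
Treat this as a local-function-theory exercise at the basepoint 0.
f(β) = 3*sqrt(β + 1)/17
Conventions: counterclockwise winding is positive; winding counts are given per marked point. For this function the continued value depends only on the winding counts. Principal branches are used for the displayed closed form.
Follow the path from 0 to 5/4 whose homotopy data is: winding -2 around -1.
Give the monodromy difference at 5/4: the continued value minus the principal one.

Continued minus principal equals 0.

The rational part is single-valued and drops out of the difference; each branch term changes only by its own monodromy.
(3/17)*sqrt(1 - β/(-1)): winding -2 is even, the square root returns to the same sheet, contribution 0.
Summing the contributions at β = 5/4 gives 0.


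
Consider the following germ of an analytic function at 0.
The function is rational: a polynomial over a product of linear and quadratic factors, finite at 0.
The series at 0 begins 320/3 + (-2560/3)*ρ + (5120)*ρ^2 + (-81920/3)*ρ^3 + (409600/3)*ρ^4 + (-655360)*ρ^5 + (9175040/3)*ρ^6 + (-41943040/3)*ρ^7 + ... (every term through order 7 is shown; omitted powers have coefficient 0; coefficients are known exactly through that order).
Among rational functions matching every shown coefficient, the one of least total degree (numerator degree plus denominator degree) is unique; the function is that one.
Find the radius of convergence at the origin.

No rational of total degree below 2 reproduces all 8 coefficients; solving the [0/2] Pade equations on them gives f(ρ) = 20/(3*(ρ + 1/4)**2), whose expansion matches every shown term.
Denominator factor (ρ + 1/4)^2: pole of order 2 at -1/4, modulus 1/4.
The radius of convergence is the smallest modulus among the singular points: 1/4.

The radius of convergence is 1/4.


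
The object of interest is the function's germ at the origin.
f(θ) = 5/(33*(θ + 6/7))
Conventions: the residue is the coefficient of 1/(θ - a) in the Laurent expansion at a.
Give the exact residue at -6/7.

At the order-1 pole -6/7 set g(θ) = (θ - (-6/7))*f(θ) = 5/33.
Simple pole: residue = g(a) at a = -6/7, which is 5/33.

The residue is 5/33.


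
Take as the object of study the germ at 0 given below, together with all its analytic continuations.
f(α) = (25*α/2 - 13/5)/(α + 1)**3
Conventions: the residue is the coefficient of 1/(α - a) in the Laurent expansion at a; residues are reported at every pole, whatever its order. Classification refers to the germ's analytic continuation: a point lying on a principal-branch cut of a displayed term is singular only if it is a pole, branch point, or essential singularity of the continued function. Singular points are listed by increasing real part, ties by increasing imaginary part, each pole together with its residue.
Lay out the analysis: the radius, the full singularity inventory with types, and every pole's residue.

Radius of convergence at 0: 1.
At -1: a pole of order 3; residue 0.

Denominator factor (α + 1)^3: pole of order 3 at -1, modulus 1.
The radius of convergence is the smallest modulus among the singular points: 1.
At the order-3 pole -1 set g(α) = (α - (-1))^3*f(α) = 25*α/2 - 13/5.
Order-3 pole: residue = g''(a)/2; g''(-1) = 0, so the residue is 0.


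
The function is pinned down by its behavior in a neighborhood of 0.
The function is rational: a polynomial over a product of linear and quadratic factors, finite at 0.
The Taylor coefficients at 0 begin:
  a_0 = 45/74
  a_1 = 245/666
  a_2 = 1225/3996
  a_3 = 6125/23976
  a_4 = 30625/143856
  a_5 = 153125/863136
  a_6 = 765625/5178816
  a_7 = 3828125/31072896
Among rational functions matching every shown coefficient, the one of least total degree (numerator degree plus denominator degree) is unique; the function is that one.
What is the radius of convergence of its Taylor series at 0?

No rational of total degree below 2 reproduces all 8 coefficients; solving the [1/1] Pade equations on them gives f(ψ) = (ψ/6 - 27/37)/(ψ - 6/5), whose expansion matches every shown term.
Denominator factor (ψ - 6/5): pole of order 1 at 6/5, modulus 6/5.
The radius of convergence is the smallest modulus among the singular points: 6/5.

The radius of convergence is 6/5.


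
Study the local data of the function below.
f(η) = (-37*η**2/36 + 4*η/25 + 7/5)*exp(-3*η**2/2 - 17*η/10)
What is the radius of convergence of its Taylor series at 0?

The radius of convergence is infinite.

The factor exp(-3*η**2/2 - 17*η/10) is entire and contributes no finite singular point.
The polynomial part has no poles.
No finite singular points: the Taylor series at 0 converges everywhere.


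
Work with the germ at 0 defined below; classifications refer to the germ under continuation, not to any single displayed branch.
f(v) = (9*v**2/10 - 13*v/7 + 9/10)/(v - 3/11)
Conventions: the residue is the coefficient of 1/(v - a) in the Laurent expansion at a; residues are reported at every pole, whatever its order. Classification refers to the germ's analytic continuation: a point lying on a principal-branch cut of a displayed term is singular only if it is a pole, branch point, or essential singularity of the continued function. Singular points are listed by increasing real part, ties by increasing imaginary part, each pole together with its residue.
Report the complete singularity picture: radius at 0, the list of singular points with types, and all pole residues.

Denominator factor (v - 3/11): pole of order 1 at 3/11, modulus 3/11.
The radius of convergence is the smallest modulus among the singular points: 3/11.
At the order-1 pole 3/11 set g(v) = (v - (3/11))*f(v) = 9*v**2/10 - 13*v/7 + 9/10.
Simple pole: residue = g(a) at a = 3/11, which is 390/847.

Radius of convergence at 0: 3/11.
At 3/11: a pole of order 1; residue 390/847.


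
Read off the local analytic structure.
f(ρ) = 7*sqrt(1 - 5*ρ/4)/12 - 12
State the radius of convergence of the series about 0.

Branch term (7/12)*sqrt(1 - ρ/(4/5)): its argument vanishes at ρ = 4/5, a square-root branch point, modulus 4/5.
The radius of convergence is the smallest modulus among the singular points: 4/5.

The radius of convergence is 4/5.


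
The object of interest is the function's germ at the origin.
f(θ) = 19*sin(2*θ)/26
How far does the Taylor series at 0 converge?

The radius of convergence is infinite.

The factor sin(2*θ) is entire and contributes no finite singular point.
The polynomial part has no poles.
No finite singular points: the Taylor series at 0 converges everywhere.


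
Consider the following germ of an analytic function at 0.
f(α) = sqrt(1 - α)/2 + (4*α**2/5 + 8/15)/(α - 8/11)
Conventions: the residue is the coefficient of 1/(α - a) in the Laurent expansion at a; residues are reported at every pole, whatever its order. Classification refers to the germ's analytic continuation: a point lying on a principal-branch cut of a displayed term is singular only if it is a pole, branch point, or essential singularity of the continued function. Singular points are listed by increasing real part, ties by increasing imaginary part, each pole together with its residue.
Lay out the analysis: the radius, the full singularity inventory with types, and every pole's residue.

Radius of convergence at 0: 8/11.
At 8/11: a pole of order 1; residue 1736/1815.
At 1: an algebraic (square-root) branch point.

Denominator factor (α - 8/11): pole of order 1 at 8/11, modulus 8/11.
Branch term (1/2)*sqrt(1 - α/(1)): its argument vanishes at α = 1, a square-root branch point, modulus 1.
The radius of convergence is the smallest modulus among the singular points: 8/11.
The branch term is analytic at 8/11 and contributes nothing to the residue; only the rational part matters.
At the order-1 pole 8/11 set g(α) = (α - (8/11))*(rational part) = 4*α**2/5 + 8/15.
Simple pole: residue = g(a) at a = 8/11, which is 1736/1815.
List the singular points by increasing real part (a conjugate pair: the negative imaginary part first).


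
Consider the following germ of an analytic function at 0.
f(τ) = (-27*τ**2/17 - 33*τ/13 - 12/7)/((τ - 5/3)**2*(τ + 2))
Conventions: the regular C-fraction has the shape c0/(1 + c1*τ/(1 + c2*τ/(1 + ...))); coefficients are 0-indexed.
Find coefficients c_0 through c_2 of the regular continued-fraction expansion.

Taylor coefficients (expand at 0): a_0 = -54/175, a_1 = -2187/3250, a_2 = -3213837/3867500.
c0 = a_0 = -54/175. Peel one level at a time: if S = 1 + c*τ/S' with S'(0) = 1, then c is the τ-coefficient of S and S' = c*τ/(S - 1).
S_1 = c0/f = 1 + (-567/260)*τ + (2370507/1149200)*τ^2 + ...; c1 = -567/260.
S_2 = c1*τ/(S_1 - 1) = 1 + (790169/835380)*τ + ...; c2 = 790169/835380.

The regular C-fraction coefficients are [-54/175, -567/260, 790169/835380].


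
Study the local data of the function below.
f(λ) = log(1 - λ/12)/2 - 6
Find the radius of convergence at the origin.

Branch term (1/2)*log(1 - λ/(12)): its argument vanishes at λ = 12, a logarithmic branch point, modulus 12.
The radius of convergence is the smallest modulus among the singular points: 12.

The radius of convergence is 12.


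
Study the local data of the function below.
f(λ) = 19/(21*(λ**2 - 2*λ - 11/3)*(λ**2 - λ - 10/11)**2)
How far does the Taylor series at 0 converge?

The radius of convergence is -1/2 + (1/22)*sqrt(561).

Denominator factor (λ**2 - 2*λ - 11/3): discriminant 56/3, real irrational roots 1 + (1/3)*sqrt(42) and 1 - (1/3)*sqrt(42); poles of order 1, moduli 1 + (1/3)*sqrt(42) and -1 + (1/3)*sqrt(42).
Denominator factor (λ**2 - λ - 10/11)^2: discriminant 51/11, real irrational roots 1/2 + (1/22)*sqrt(561) and 1/2 - (1/22)*sqrt(561); poles of order 2, moduli 1/2 + (1/22)*sqrt(561) and -1/2 + (1/22)*sqrt(561).
The radius of convergence is the smallest modulus among the singular points: -1/2 + (1/22)*sqrt(561).


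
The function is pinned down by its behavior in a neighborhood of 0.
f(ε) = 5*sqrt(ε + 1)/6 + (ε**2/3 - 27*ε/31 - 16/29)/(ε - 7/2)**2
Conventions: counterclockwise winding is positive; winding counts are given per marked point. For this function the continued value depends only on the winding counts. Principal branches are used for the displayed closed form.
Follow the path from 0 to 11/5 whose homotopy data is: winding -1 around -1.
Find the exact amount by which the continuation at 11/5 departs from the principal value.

The rational part is single-valued and drops out of the difference; each branch term changes only by its own monodromy.
(5/6)*sqrt(1 - ε/(-1)): winding -1 is odd, the square root flips sign, contributing -2*(5/6)*sqrt(1 - (11/5)/(-1)) = -2*(5/6)*sqrt(16/5) = -(4/3)*sqrt(5).
Summing the contributions at ε = 11/5 gives -(4/3)*sqrt(5).

Continued minus principal equals -(4/3)*sqrt(5).


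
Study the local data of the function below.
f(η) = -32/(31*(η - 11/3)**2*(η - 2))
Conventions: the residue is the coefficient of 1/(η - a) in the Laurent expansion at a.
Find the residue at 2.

The residue is -288/775.

At the order-1 pole 2 set g(η) = (η - (2))*f(η) = -32/(31*(η - 11/3)**2).
Simple pole: residue = g(a) at a = 2, which is -288/775.


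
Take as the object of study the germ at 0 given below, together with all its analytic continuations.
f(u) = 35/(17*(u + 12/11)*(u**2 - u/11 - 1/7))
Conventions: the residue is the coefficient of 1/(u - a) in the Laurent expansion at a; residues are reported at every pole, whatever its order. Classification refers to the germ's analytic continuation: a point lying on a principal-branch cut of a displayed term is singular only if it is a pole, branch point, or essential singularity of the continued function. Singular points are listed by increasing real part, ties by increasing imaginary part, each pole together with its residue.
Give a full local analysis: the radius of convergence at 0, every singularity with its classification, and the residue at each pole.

Radius of convergence at 0: -1/22 + (1/154)*sqrt(3437).
At -12/11: a pole of order 1; residue 29645/16507.
At 1/22 - (1/154)*sqrt(3437): a pole of order 1; residue -29645/33014 - (741125/16209874)*sqrt(3437).
At 1/22 + (1/154)*sqrt(3437): a pole of order 1; residue -29645/33014 + (741125/16209874)*sqrt(3437).


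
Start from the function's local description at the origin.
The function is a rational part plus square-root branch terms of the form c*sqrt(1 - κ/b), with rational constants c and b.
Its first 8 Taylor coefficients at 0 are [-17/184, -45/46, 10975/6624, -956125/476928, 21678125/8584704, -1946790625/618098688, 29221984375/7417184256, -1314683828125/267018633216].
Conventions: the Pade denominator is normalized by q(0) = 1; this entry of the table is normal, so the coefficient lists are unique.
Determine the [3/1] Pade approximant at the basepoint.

The Pade approximant has numerator coefficients [-17/184, -1205695/1101456, 935425/2202912, 13041625/158609664]; denominator coefficients [1, 173425/137682].

Taylor coefficients needed (read off): a_0 = -17/184, a_1 = -45/46, a_2 = 10975/6624, a_3 = -956125/476928, a_4 = 21678125/8584704.
Write the denominator as Q(κ) = 1 + q1*κ. Requiring Q*f - P = O(κ^5) with deg P <= 3 kills the coefficients of κ^4..κ^4 in Q*f:
  κ^4: a_4 + q1*a_3 = 0, i.e. 21678125/8584704 + (-956125/476928)*q1 = 0.
Solving this linear system: q1 = 173425/137682.
The numerator is Q*f truncated at degree 3: P0 = a_0 = -17/184; P1 = a_1 + q1*a_0 = -1205695/1101456; P2 = a_2 + q1*a_1 = 935425/2202912; P3 = a_3 + q1*a_2 = 13041625/158609664.


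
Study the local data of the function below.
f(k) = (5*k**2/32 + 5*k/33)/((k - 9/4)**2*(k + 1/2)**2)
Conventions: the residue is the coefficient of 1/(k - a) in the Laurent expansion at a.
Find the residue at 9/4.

The residue is 365/87846.

At the order-2 pole 9/4 set g(k) = (k - (9/4))^2*f(k) = (5*k**2/32 + 5*k/33)/(k + 1/2)**2.
Order-2 pole: residue = g'(a); g'(9/4) = 365/87846, so the residue is 365/87846.


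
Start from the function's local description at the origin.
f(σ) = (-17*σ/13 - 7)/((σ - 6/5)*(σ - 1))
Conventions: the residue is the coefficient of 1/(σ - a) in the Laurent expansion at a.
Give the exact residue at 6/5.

At the order-1 pole 6/5 set g(σ) = (σ - (6/5))*f(σ) = (-17*σ/13 - 7)/(σ - 1).
Simple pole: residue = g(a) at a = 6/5, which is -557/13.

The residue is -557/13.


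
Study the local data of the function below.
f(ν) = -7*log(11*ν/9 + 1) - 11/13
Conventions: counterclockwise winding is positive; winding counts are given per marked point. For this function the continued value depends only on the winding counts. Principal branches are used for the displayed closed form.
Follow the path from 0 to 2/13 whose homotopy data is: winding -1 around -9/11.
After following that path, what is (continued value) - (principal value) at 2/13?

The rational part is single-valued and drops out of the difference; each branch term changes only by its own monodromy.
(-7)*log(1 - ν/(-9/11)): each positive loop around -9/11 adds 2*pi*i to the log, so winding -1 contributes (-7)*(-1)*2*pi*i = (14)*pi*i.
Summing the contributions at ν = 2/13 gives (14)*pi*i.

Continued minus principal equals (14)*pi*i.


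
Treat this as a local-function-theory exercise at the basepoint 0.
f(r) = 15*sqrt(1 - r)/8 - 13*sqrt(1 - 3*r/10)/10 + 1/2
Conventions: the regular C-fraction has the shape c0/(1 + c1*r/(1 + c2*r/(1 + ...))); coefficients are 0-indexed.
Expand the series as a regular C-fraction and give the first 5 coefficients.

The regular C-fraction coefficients are [43/40, 297/430, -21001/21285, -11342153/166327920, -18278856189/44315638168].

Taylor coefficients (expand at 0): a_0 = 43/40, a_1 = -297/400, a_2 = -879/4000, a_3 = -18399/160000, a_4 = -186447/2560000.
c0 = a_0 = 43/40. Peel one level at a time: if S = 1 + c*r/S' with S'(0) = 1, then c is the r-coefficient of S and S' = c*r/(S - 1).
S_1 = c0/f = 1 + (297/430)*r + (63003/92450)*r^2 + ...; c1 = 297/430.
S_2 = c1*r/(S_1 - 1) = 1 + (-21001/21285)*r + (-263771/3920400)*r^2 + ...; c2 = -21001/21285.
S_3 = c2*r/(S_2 - 1) = 1 + (-11342153/166327920)*r + (-7939301173/282266880640)*r^2 + ...; c3 = -11342153/166327920.
S_4 = c3*r/(S_3 - 1) = 1 + (-18278856189/44315638168)*r + ...; c4 = -18278856189/44315638168.


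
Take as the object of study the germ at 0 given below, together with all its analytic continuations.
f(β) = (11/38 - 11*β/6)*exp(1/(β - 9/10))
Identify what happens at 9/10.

The exponent 1/(β - (9/10)) has a pole at 9/10, so exp(1/(β - (9/10))) takes every nonzero value near it: an essential singularity (not a pole of any order).

The point is an essential singularity.


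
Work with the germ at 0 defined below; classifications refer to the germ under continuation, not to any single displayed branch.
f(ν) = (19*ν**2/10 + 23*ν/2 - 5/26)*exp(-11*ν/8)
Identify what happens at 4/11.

There is no denominator, hence no pole anywhere.
The factor exp(-11*ν/8) is entire.
So the germ continues analytically to 4/11.

The point is a regular point.


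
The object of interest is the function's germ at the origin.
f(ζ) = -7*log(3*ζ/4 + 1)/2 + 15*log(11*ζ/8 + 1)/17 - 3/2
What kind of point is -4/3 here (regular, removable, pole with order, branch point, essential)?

The term (-7/2)*log(1 - ζ/(-4/3)) has argument 1 - -4/3/(-4/3) = 0 at -4/3: a logarithmic (infinitely-sheeted) branch point; the remaining terms are analytic or single-valued there.

The point is a logarithmic branch point.


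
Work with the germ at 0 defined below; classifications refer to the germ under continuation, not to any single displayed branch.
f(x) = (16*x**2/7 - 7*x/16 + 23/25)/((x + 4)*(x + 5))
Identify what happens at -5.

The denominator factor x + 5 vanishes at -5 and appears to the power 1; the numerator there equals 168701/2800, nonzero, and no other factor vanishes.
Hence a pole whose order is the multiplicity, 1.

The point is a pole of order 1.


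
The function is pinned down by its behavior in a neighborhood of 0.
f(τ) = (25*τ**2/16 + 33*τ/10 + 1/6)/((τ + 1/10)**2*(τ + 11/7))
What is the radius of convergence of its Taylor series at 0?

Denominator factor (τ + 1/10)^2: pole of order 2 at -1/10, modulus 1/10.
Denominator factor (τ + 11/7): pole of order 1 at -11/7, modulus 11/7.
The radius of convergence is the smallest modulus among the singular points: 1/10.

The radius of convergence is 1/10.


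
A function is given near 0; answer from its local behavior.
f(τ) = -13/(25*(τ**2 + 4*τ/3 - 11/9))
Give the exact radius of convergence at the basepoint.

Denominator factor (τ**2 + 4*τ/3 - 11/9): discriminant 20/3, real irrational roots -2/3 + (1/3)*sqrt(15) and -2/3 - (1/3)*sqrt(15); poles of order 1, moduli -2/3 + (1/3)*sqrt(15) and 2/3 + (1/3)*sqrt(15).
The radius of convergence is the smallest modulus among the singular points: -2/3 + (1/3)*sqrt(15).

The radius of convergence is -2/3 + (1/3)*sqrt(15).


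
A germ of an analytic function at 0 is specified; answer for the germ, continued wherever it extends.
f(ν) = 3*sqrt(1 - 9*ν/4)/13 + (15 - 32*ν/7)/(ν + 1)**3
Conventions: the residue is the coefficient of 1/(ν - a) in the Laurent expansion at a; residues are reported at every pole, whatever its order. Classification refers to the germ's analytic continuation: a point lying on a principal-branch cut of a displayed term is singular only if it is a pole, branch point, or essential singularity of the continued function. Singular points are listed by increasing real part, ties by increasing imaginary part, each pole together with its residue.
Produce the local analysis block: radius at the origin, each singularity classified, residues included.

Radius of convergence at 0: 4/9.
At -1: a pole of order 3; residue 0.
At 4/9: an algebraic (square-root) branch point.

Denominator factor (ν + 1)^3: pole of order 3 at -1, modulus 1.
Branch term (3/13)*sqrt(1 - ν/(4/9)): its argument vanishes at ν = 4/9, a square-root branch point, modulus 4/9.
The radius of convergence is the smallest modulus among the singular points: 4/9.
The branch term is analytic at -1 and contributes nothing to the residue; only the rational part matters.
At the order-3 pole -1 set g(ν) = (ν - (-1))^3*(rational part) = 15 - 32*ν/7.
Order-3 pole: residue = g''(a)/2; g''(-1) = 0, so the residue is 0.
List the singular points by increasing real part (a conjugate pair: the negative imaginary part first).


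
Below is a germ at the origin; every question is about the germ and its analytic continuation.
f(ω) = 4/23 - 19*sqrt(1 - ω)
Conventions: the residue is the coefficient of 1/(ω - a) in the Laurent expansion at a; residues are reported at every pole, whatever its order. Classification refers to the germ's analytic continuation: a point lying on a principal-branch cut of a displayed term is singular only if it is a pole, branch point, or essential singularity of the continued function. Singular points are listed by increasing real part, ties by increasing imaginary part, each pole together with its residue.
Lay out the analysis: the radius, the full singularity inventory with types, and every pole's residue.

Branch term (-19)*sqrt(1 - ω/(1)): its argument vanishes at ω = 1, a square-root branch point, modulus 1.
The radius of convergence is the smallest modulus among the singular points: 1.

Radius of convergence at 0: 1.
At 1: an algebraic (square-root) branch point.


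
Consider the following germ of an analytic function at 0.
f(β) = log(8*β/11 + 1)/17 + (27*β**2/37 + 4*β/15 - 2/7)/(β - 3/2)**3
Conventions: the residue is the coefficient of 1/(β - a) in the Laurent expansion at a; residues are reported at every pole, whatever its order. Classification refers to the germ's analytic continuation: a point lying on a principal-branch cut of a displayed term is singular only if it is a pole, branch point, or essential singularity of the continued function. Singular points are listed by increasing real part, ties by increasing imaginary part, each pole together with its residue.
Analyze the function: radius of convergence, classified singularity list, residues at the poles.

Denominator factor (β - 3/2)^3: pole of order 3 at 3/2, modulus 3/2.
Branch term (1/17)*log(1 - β/(-11/8)): its argument vanishes at β = -11/8, a logarithmic branch point, modulus 11/8.
The radius of convergence is the smallest modulus among the singular points: 11/8.
The branch term is analytic at 3/2 and contributes nothing to the residue; only the rational part matters.
At the order-3 pole 3/2 set g(β) = (β - (3/2))^3*(rational part) = 27*β**2/37 + 4*β/15 - 2/7.
Order-3 pole: residue = g''(a)/2; g''(3/2) = 54/37, so the residue is 27/37.
List the singular points by increasing real part (a conjugate pair: the negative imaginary part first).

Radius of convergence at 0: 11/8.
At -11/8: a logarithmic branch point.
At 3/2: a pole of order 3; residue 27/37.


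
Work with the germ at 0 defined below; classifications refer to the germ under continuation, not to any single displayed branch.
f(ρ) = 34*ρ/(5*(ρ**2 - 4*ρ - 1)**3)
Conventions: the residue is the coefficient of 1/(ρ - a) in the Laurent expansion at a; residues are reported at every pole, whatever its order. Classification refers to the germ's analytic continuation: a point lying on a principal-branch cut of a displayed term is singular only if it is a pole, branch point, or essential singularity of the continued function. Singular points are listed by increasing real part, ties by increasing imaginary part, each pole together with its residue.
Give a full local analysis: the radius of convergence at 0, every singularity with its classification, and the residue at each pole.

Denominator factor (ρ**2 - 4*ρ - 1)^3: discriminant 20, real irrational roots 2 + sqrt(5) and 2 - sqrt(5); poles of order 3, moduli 2 + sqrt(5) and -2 + sqrt(5).
The radius of convergence is the smallest modulus among the singular points: -2 + sqrt(5).
The factor ρ**2 - 4*ρ - 1 splits as (ρ - a)(ρ - a') with a = 2 - sqrt(5), a' = 2 + sqrt(5). At the order-3 pole a set g(ρ) = (ρ - a)^3*f(ρ) = [34*ρ/5] / (ρ - a')^3.
Order-3 pole: residue = g''(a)/2; g''(2 - sqrt(5)) = -(51/1250)*sqrt(5), so the residue is -(51/2500)*sqrt(5).
The factor ρ**2 - 4*ρ - 1 splits as (ρ - a)(ρ - a') with a = 2 + sqrt(5), a' = 2 - sqrt(5). At the order-3 pole a set g(ρ) = (ρ - a)^3*f(ρ) = [34*ρ/5] / (ρ - a')^3.
Order-3 pole: residue = g''(a)/2; g''(2 + sqrt(5)) = (51/1250)*sqrt(5), so the residue is (51/2500)*sqrt(5).
List the singular points by increasing real part (a conjugate pair: the negative imaginary part first).

Radius of convergence at 0: -2 + sqrt(5).
At 2 - sqrt(5): a pole of order 3; residue -(51/2500)*sqrt(5).
At 2 + sqrt(5): a pole of order 3; residue (51/2500)*sqrt(5).


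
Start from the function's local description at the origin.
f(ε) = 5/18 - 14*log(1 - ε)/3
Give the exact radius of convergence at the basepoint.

Branch term (-14/3)*log(1 - ε/(1)): its argument vanishes at ε = 1, a logarithmic branch point, modulus 1.
The radius of convergence is the smallest modulus among the singular points: 1.

The radius of convergence is 1.


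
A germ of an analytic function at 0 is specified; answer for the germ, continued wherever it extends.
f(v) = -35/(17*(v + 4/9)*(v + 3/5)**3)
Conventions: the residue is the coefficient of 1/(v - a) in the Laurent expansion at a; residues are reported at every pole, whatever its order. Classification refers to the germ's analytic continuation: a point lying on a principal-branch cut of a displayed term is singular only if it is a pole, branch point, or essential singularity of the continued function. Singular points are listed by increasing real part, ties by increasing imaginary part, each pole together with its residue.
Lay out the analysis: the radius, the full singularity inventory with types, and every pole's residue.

Radius of convergence at 0: 4/9.
At -3/5: a pole of order 3; residue 455625/833.
At -4/9: a pole of order 1; residue -455625/833.

Denominator factor (v + 4/9): pole of order 1 at -4/9, modulus 4/9.
Denominator factor (v + 3/5)^3: pole of order 3 at -3/5, modulus 3/5.
The radius of convergence is the smallest modulus among the singular points: 4/9.
At the order-3 pole -3/5 set g(v) = (v - (-3/5))^3*f(v) = -35/(17*(v + 4/9)).
Order-3 pole: residue = g''(a)/2; g''(-3/5) = 911250/833, so the residue is 455625/833.
At the order-1 pole -4/9 set g(v) = (v - (-4/9))*f(v) = -35/(17*(v + 3/5)**3).
Simple pole: residue = g(a) at a = -4/9, which is -455625/833.
List the singular points by increasing real part (a conjugate pair: the negative imaginary part first).


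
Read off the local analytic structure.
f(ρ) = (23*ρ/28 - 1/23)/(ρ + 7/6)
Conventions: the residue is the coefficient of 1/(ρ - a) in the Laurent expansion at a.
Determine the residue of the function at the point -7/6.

The residue is -553/552.

At the order-1 pole -7/6 set g(ρ) = (ρ - (-7/6))*f(ρ) = 23*ρ/28 - 1/23.
Simple pole: residue = g(a) at a = -7/6, which is -553/552.


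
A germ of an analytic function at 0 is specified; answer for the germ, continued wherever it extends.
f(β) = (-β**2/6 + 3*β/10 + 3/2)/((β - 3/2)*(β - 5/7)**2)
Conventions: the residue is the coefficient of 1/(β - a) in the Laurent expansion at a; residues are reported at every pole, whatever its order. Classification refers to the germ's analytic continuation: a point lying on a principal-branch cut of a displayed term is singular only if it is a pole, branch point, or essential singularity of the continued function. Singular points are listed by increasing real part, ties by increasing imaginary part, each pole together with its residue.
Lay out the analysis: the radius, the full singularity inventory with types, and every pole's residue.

Denominator factor (β - 3/2): pole of order 1 at 3/2, modulus 3/2.
Denominator factor (β - 5/7)^2: pole of order 2 at 5/7, modulus 5/7.
The radius of convergence is the smallest modulus among the singular points: 5/7.
At the order-2 pole 5/7 set g(β) = (β - (5/7))^2*f(β) = (-β**2/6 + 3*β/10 + 3/2)/(β - 3/2).
Order-2 pole: residue = g'(a); g'(5/7) = -4933/1815, so the residue is -4933/1815.
At the order-1 pole 3/2 set g(β) = (β - (3/2))*f(β) = (-β**2/6 + 3*β/10 + 3/2)/(β - 5/7)**2.
Simple pole: residue = g(a) at a = 3/2, which is 3087/1210.
List the singular points by increasing real part (a conjugate pair: the negative imaginary part first).

Radius of convergence at 0: 5/7.
At 5/7: a pole of order 2; residue -4933/1815.
At 3/2: a pole of order 1; residue 3087/1210.


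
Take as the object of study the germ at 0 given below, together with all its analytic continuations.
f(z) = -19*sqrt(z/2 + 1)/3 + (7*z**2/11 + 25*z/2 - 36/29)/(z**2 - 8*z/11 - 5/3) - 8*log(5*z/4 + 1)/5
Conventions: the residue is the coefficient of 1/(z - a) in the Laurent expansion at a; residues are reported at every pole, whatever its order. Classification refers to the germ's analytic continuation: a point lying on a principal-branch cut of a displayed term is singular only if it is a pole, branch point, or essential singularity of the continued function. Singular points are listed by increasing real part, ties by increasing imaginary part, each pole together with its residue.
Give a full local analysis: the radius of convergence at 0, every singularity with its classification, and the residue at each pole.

Radius of convergence at 0: 4/5.
At -2: an algebraic (square-root) branch point.
At 4/11 - (1/33)*sqrt(1959): a pole of order 1; residue 3137/484 - (524905/13748262)*sqrt(1959).
At -4/5: a logarithmic branch point.
At 4/11 + (1/33)*sqrt(1959): a pole of order 1; residue 3137/484 + (524905/13748262)*sqrt(1959).

Denominator factor (z**2 - 8*z/11 - 5/3): discriminant 2612/363, real irrational roots 4/11 + (1/33)*sqrt(1959) and 4/11 - (1/33)*sqrt(1959); poles of order 1, moduli 4/11 + (1/33)*sqrt(1959) and -4/11 + (1/33)*sqrt(1959).
Branch term (-19/3)*sqrt(1 - z/(-2)): its argument vanishes at z = -2, a square-root branch point, modulus 2.
Branch term (-8/5)*log(1 - z/(-4/5)): its argument vanishes at z = -4/5, a logarithmic branch point, modulus 4/5.
The radius of convergence is the smallest modulus among the singular points: 4/5.
The branch terms are analytic at 4/11 - (1/33)*sqrt(1959) and contribute nothing to the residue; only the rational part matters.
The factor z**2 - 8*z/11 - 5/3 splits as (z - a)(z - a') with a = 4/11 - (1/33)*sqrt(1959), a' = 4/11 + (1/33)*sqrt(1959). At the order-1 pole a set g(z) = (z - a)*(rational part) = [7*z**2/11 + 25*z/2 - 36/29] / (z - a').
Simple pole: residue = g(a) at a = 4/11 - (1/33)*sqrt(1959), which is 3137/484 - (524905/13748262)*sqrt(1959).
The branch terms are analytic at 4/11 + (1/33)*sqrt(1959) and contribute nothing to the residue; only the rational part matters.
The factor z**2 - 8*z/11 - 5/3 splits as (z - a)(z - a') with a = 4/11 + (1/33)*sqrt(1959), a' = 4/11 - (1/33)*sqrt(1959). At the order-1 pole a set g(z) = (z - a)*(rational part) = [7*z**2/11 + 25*z/2 - 36/29] / (z - a').
Simple pole: residue = g(a) at a = 4/11 + (1/33)*sqrt(1959), which is 3137/484 + (524905/13748262)*sqrt(1959).
List the singular points by increasing real part (a conjugate pair: the negative imaginary part first).


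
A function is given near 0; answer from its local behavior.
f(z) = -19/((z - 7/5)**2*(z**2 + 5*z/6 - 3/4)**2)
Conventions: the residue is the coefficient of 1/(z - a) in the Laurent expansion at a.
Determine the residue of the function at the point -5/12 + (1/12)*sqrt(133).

The factor z**2 + 5*z/6 - 3/4 splits as (z - a)(z - a') with a = -5/12 + (1/12)*sqrt(133), a' = -5/12 - (1/12)*sqrt(133). At the order-2 pole a set g(z) = (z - a)^2*f(z) = [-19/(z - 7/5)**2] / (z - a')^2.
Order-2 pole: residue = g'(a); g'(-5/12 + (1/12)*sqrt(133)) = -1863900000/362467097 - (116131197600/337456867307)*sqrt(133), so the residue is -1863900000/362467097 - (116131197600/337456867307)*sqrt(133).

The residue is -1863900000/362467097 - (116131197600/337456867307)*sqrt(133).


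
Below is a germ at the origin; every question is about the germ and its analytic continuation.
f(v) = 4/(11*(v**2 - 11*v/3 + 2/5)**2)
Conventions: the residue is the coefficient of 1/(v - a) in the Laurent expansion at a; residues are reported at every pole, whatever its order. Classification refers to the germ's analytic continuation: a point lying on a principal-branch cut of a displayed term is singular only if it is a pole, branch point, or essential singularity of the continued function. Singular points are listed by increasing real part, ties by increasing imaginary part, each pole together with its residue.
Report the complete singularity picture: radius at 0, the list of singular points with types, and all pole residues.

Radius of convergence at 0: 11/6 - (1/30)*sqrt(2665).
At 11/6 - (1/30)*sqrt(2665): a pole of order 2; residue (1080/3124979)*sqrt(2665).
At 11/6 + (1/30)*sqrt(2665): a pole of order 2; residue -(1080/3124979)*sqrt(2665).

Denominator factor (v**2 - 11*v/3 + 2/5)^2: discriminant 533/45, real irrational roots 11/6 + (1/30)*sqrt(2665) and 11/6 - (1/30)*sqrt(2665); poles of order 2, moduli 11/6 + (1/30)*sqrt(2665) and 11/6 - (1/30)*sqrt(2665).
The radius of convergence is the smallest modulus among the singular points: 11/6 - (1/30)*sqrt(2665).
The factor v**2 - 11*v/3 + 2/5 splits as (v - a)(v - a') with a = 11/6 - (1/30)*sqrt(2665), a' = 11/6 + (1/30)*sqrt(2665). At the order-2 pole a set g(v) = (v - a)^2*f(v) = [4/11] / (v - a')^2.
Order-2 pole: residue = g'(a); g'(11/6 - (1/30)*sqrt(2665)) = (1080/3124979)*sqrt(2665), so the residue is (1080/3124979)*sqrt(2665).
The factor v**2 - 11*v/3 + 2/5 splits as (v - a)(v - a') with a = 11/6 + (1/30)*sqrt(2665), a' = 11/6 - (1/30)*sqrt(2665). At the order-2 pole a set g(v) = (v - a)^2*f(v) = [4/11] / (v - a')^2.
Order-2 pole: residue = g'(a); g'(11/6 + (1/30)*sqrt(2665)) = -(1080/3124979)*sqrt(2665), so the residue is -(1080/3124979)*sqrt(2665).
List the singular points by increasing real part (a conjugate pair: the negative imaginary part first).


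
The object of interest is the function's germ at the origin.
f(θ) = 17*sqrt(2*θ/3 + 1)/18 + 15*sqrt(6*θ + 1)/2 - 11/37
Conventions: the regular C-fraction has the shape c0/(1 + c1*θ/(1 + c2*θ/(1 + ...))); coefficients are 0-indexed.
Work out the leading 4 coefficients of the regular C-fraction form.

The regular C-fraction coefficients are [2713/333, -22792/8139, 3578011/835604, 5196672823/9918246492].

Taylor coefficients (expand at 0): a_0 = 2713/333, a_1 = 616/27, a_2 = -2738/81, a_3 = 24608/243.
c0 = a_0 = 2713/333. Peel one level at a time: if S = 1 + c*θ/S' with S'(0) = 1, then c is the θ-coefficient of S and S' = c*θ/(S - 1).
S_1 = c0/f = 1 + (-22792/8139)*θ + (264772814/22081107)*θ^2 + ...; c1 = -22792/8139.
S_2 = c1*θ/(S_1 - 1) = 1 + (3578011/835604)*θ + (-1915471/853776)*θ^2 + ...; c2 = 3578011/835604.
S_3 = c2*θ/(S_2 - 1) = 1 + (5196672823/9918246492)*θ + ...; c3 = 5196672823/9918246492.


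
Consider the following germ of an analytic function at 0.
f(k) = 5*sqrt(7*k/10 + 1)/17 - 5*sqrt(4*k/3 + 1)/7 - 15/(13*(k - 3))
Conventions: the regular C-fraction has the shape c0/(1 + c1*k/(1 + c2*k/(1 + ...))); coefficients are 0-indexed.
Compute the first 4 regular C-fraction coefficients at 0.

The regular C-fraction coefficients are [-55/1547, -4549/660, 45882161/6004680, -17858973891/642209078120].

Taylor coefficients (expand at 0): a_0 = -55/1547, a_1 = -4549/18564, a_2 = 136223/742560, a_3 = -1266361/14851200.
c0 = a_0 = -55/1547. Peel one level at a time: if S = 1 + c*k/S' with S'(0) = 1, then c is the k-coefficient of S and S' = c*k/(S - 1).
S_1 = c0/f = 1 + (-4549/660)*k + (45882161/871200)*k^2 + ...; c1 = -4549/660.
S_2 = c1*k/(S_1 - 1) = 1 + (45882161/6004680)*k + (7035353351/33109441600)*k^2 + ...; c2 = 45882161/6004680.
S_3 = c2*k/(S_2 - 1) = 1 + (-17858973891/642209078120)*k + ...; c3 = -17858973891/642209078120.


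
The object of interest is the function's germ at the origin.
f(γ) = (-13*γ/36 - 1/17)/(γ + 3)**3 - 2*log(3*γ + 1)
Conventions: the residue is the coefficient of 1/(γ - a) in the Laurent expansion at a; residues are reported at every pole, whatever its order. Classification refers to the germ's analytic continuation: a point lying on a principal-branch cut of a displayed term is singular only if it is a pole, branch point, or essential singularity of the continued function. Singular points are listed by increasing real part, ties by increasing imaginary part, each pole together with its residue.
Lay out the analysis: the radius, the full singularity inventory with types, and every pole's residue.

Radius of convergence at 0: 1/3.
At -3: a pole of order 3; residue 0.
At -1/3: a logarithmic branch point.

Denominator factor (γ + 3)^3: pole of order 3 at -3, modulus 3.
Branch term (-2)*log(1 - γ/(-1/3)): its argument vanishes at γ = -1/3, a logarithmic branch point, modulus 1/3.
The radius of convergence is the smallest modulus among the singular points: 1/3.
The branch term is analytic at -3 and contributes nothing to the residue; only the rational part matters.
At the order-3 pole -3 set g(γ) = (γ - (-3))^3*(rational part) = -13*γ/36 - 1/17.
Order-3 pole: residue = g''(a)/2; g''(-3) = 0, so the residue is 0.
List the singular points by increasing real part (a conjugate pair: the negative imaginary part first).


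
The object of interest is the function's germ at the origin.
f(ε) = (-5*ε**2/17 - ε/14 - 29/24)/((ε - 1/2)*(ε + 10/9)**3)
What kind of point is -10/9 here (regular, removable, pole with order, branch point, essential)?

The denominator factor ε + 10/9 vanishes at -10/9 and appears to the power 3; the numerator there equals -115057/77112, nonzero, and no other factor vanishes.
Hence a pole whose order is the multiplicity, 3.

The point is a pole of order 3.


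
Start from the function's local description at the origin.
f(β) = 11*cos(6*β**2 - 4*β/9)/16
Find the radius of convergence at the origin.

The factor cos(6*β**2 - 4*β/9) is entire and contributes no finite singular point.
The polynomial part has no poles.
No finite singular points: the Taylor series at 0 converges everywhere.

The radius of convergence is infinite.


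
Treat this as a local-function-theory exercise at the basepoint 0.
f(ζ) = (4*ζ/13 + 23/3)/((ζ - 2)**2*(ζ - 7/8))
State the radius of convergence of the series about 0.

The radius of convergence is 7/8.

Denominator factor (ζ - 2)^2: pole of order 2 at 2, modulus 2.
Denominator factor (ζ - 7/8): pole of order 1 at 7/8, modulus 7/8.
The radius of convergence is the smallest modulus among the singular points: 7/8.
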